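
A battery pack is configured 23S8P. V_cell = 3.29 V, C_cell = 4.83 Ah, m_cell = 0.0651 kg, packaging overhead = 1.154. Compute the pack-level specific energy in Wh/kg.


Step 1: V_pack = 23 * 3.29 = 75.67 V
Step 2: C_pack = 8 * 4.83 = 38.64 Ah
Step 3: E_pack = V_pack * C_pack = 75.67 * 38.64 = 2923.9 Wh
Step 4: m_pack = 23 * 8 * 0.0651 * 1.154 = 13.823 kg
Step 5: ED = E_pack / m_pack = 2923.9 / 13.823 = 211.5 Wh/kg

211.5 Wh/kg


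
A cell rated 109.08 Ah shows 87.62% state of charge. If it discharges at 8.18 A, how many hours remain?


Step 1: remaining = SOC/100 * C_total = 87.62/100 * 109.08 = 95.576 Ah
Step 2: t = remaining / I = 95.576 / 8.18 = 11.68 hr

11.68 hr


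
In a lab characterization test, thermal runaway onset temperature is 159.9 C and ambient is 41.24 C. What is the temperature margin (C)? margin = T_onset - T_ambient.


Safety margin = 159.9 C - 41.24 C = 118.66 C

118.66 C


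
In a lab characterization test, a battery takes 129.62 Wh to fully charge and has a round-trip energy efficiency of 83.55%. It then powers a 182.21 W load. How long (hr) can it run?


Step 1: E_discharge = eta/100 * E_charge = 83.55/100 * 129.62 = 108.3 Wh
Step 2: t = E_discharge / P = 108.3 / 182.21 = 0.5944 hr

0.5944 hr


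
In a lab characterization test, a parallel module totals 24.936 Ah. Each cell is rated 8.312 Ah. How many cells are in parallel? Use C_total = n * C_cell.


n = C_total / C_cell = 24.936 / 8.312 = 3

3


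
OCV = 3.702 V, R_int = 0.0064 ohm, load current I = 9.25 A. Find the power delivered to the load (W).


Step 1: V_terminal = OCV - I*R = 3.702 - 9.25 * 0.0064 = 3.6428 V
Step 2: P_out = V_terminal * I = 3.6428 * 9.25 = 33.70 W

33.70 W


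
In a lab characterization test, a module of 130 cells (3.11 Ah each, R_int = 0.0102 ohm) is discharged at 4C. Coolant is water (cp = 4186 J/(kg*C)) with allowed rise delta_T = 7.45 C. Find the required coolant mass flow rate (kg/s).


Step 1: I = 4 * 3.11 = 12.44 A
Step 2: Q_cell = I^2 * R = 12.44^2 * 0.0102 = 1.5785 W
Step 3: Q_total = 130 * 1.5785 = 205.21 W
Step 4: m_dot = Q_total / (cp * dT) = 205.21 / (4186 * 7.45) = 0.006580 kg/s

0.006580 kg/s


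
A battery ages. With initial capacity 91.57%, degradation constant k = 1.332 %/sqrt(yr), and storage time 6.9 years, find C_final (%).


Step 1: sqrt(6.9 yr) = 2.6268
Step 2: drop = 1.332 * 2.6268 = 3.4989
Step 3: C_final = 91.57 - 3.4989 = 88.07%

88.07%


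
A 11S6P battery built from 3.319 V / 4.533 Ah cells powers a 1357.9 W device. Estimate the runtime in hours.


Step 1: E_pack = Ns * V_cell * Np * C_cell = 11 * 3.319 * 6 * 4.533 = 992.97 Wh
Step 2: t = E_pack / P = 992.97 / 1357.9 = 0.7313 hr

0.7313 hr


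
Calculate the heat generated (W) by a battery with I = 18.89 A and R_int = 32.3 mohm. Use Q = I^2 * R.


Convert: R = 32.3 mohm = 0.0323 ohm
Q = I^2 * R = 18.89^2 * 0.0323 = 11.53 W

11.53 W


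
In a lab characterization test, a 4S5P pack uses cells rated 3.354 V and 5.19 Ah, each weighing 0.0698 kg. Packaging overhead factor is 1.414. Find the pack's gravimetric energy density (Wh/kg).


Step 1: V_pack = 4 * 3.354 = 13.416 V
Step 2: C_pack = 5 * 5.19 = 25.95 Ah
Step 3: E_pack = V_pack * C_pack = 13.416 * 25.95 = 348.15 Wh
Step 4: m_pack = 4 * 5 * 0.0698 * 1.414 = 1.9739 kg
Step 5: ED = E_pack / m_pack = 348.15 / 1.9739 = 176.4 Wh/kg

176.4 Wh/kg


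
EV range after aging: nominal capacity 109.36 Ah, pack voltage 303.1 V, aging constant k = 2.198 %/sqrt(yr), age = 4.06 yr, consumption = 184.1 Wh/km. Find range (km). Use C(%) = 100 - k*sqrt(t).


Step 1: capacity retention = 100 - 2.198 * sqrt(4.06) = 100 - 2.198 * 2.0149 = 95.571%
Step 2: C_now = 109.36 * 95.571/100 = 104.52 Ah
Step 3: E_pack = V * C_now = 303.1 * 104.52 = 31680 Wh
Step 4: range = E_pack / consumption = 31680 / 184.1 = 172.1 km

172.1 km


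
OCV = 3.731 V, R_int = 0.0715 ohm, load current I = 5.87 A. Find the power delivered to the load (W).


Step 1: V_terminal = OCV - I*R = 3.731 - 5.87 * 0.0715 = 3.3113 V
Step 2: P_out = V_terminal * I = 3.3113 * 5.87 = 19.44 W

19.44 W


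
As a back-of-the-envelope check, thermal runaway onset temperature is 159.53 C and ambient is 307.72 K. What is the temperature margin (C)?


Convert: T_ambient = 307.72 K = 34.57 C
margin = 159.53 - 34.57 = 124.96 C

124.96 C


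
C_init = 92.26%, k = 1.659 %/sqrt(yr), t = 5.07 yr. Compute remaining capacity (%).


Step 1: sqrt(5.07 yr) = 2.2517
Step 2: drop = 1.659 * 2.2517 = 3.7356
Step 3: C_final = 92.26 - 3.7356 = 88.52%

88.52%


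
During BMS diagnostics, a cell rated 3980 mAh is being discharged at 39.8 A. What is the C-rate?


Convert: capacity = 3980 mAh = 3.98 Ah
C_rate = I / capacity = 39.8 / 3.98 = 10C

10C


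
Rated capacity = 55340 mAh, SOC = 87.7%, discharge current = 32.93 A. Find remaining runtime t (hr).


Convert: C_total = 55340 mAh = 55.34 Ah
Step 1: remaining = SOC/100 * C_total = 87.7/100 * 55.34 = 48.533 Ah
Step 2: t = remaining / I = 48.533 / 32.93 = 1.474 hr

1.474 hr


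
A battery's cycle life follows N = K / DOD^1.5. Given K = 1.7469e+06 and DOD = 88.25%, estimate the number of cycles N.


DOD^1.5 = 829.03
N = K / DOD^1.5 = 1.7469e+06 / 829.03 = 2107

2107 cycles


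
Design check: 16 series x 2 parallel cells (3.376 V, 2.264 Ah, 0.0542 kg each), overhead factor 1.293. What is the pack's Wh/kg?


Step 1: V_pack = 16 * 3.376 = 54.016 V
Step 2: C_pack = 2 * 2.264 = 4.528 Ah
Step 3: E_pack = V_pack * C_pack = 54.016 * 4.528 = 244.58 Wh
Step 4: m_pack = 16 * 2 * 0.0542 * 1.293 = 2.2426 kg
Step 5: ED = E_pack / m_pack = 244.58 / 2.2426 = 109.1 Wh/kg

109.1 Wh/kg


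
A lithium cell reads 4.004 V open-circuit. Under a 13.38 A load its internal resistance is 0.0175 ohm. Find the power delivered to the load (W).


Step 1: V_terminal = OCV - I*R = 4.004 - 13.38 * 0.0175 = 3.7699 V
Step 2: P_out = V_terminal * I = 3.7699 * 13.38 = 50.44 W

50.44 W


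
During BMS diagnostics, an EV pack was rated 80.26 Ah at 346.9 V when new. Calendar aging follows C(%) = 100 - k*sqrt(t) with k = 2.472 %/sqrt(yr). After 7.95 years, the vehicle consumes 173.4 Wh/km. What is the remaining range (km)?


Step 1: capacity retention = 100 - 2.472 * sqrt(7.95) = 100 - 2.472 * 2.8196 = 93.03%
Step 2: C_now = 80.26 * 93.03/100 = 74.666 Ah
Step 3: E_pack = V * C_now = 346.9 * 74.666 = 25902 Wh
Step 4: range = E_pack / consumption = 25902 / 173.4 = 149.4 km

149.4 km


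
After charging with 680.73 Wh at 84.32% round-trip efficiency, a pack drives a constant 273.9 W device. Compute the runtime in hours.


Step 1: E_discharge = eta/100 * E_charge = 84.32/100 * 680.73 = 573.99 Wh
Step 2: t = E_discharge / P = 573.99 / 273.9 = 2.096 hr

2.096 hr


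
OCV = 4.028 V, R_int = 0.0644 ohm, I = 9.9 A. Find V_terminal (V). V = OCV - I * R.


V = OCV - I*R = 4.028 - 9.9 * 0.0644 = 3.390 V

3.390 V


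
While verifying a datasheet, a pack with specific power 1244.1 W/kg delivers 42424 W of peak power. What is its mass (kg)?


m = P / SP = 42424 / 1244.1 = 34.10 kg

34.10 kg


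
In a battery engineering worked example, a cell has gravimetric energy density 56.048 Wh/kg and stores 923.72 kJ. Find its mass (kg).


Convert: E = 923.72 kJ = 256.59 Wh
m = E / ED = 256.59 / 56.048 = 4.578 kg

4.578 kg


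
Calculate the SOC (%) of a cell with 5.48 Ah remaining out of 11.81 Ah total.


SOC% = 5.48 / 11.81 * 100 = 46.40%

46.40%


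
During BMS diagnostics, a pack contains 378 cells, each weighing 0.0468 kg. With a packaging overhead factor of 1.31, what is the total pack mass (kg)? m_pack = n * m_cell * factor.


Cell mass sum = 378 * 0.0468 = 17.69 kg
With overhead 1.31: m_pack = 17.69 * 1.31 = 23.17 kg

23.17 kg


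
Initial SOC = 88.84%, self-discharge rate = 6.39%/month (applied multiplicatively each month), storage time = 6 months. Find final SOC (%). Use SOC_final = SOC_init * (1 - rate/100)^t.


decay = (1 - 6.39/100)^6 = 0.67287
SOC_final = 88.84 * 0.67287 = 59.78%

59.78%


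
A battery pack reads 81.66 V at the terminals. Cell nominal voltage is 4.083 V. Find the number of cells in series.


n = V_pack / V_cell = 81.66 / 4.083 = 20

20


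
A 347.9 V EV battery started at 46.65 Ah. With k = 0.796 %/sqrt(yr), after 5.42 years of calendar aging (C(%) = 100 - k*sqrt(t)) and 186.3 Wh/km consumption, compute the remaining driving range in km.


Step 1: capacity retention = 100 - 0.796 * sqrt(5.42) = 100 - 0.796 * 2.3281 = 98.147%
Step 2: C_now = 46.65 * 98.147/100 = 45.786 Ah
Step 3: E_pack = V * C_now = 347.9 * 45.786 = 15929 Wh
Step 4: range = E_pack / consumption = 15929 / 186.3 = 85.50 km

85.50 km


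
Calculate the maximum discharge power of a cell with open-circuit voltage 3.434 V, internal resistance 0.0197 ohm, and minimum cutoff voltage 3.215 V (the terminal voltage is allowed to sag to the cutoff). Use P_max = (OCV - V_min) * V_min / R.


dV = OCV - V_min = 0.219 V (so I_max = dV / R)
P_max = dV * V_min / R = 0.219 * 3.215 / 0.0197 = 35.74 W

35.74 W


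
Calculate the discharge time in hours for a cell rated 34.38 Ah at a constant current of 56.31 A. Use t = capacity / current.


Runtime = 34.38 Ah / 56.31 A = 0.6105 hr

0.6105 hr


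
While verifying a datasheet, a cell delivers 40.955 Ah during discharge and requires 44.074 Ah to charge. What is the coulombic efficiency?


Coulombic efficiency = 40.955/44.074 * 100% = 92.92%

92.92%


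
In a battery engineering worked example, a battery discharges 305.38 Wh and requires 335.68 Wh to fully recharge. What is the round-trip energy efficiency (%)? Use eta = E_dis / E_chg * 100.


Round-trip efficiency = 305.38/335.68 * 100% = 90.97%

90.97%


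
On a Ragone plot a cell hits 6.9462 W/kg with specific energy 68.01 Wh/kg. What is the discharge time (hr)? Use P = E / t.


t = E / P = 68.01 / 6.9462 = 9.791 hr

9.791 hr


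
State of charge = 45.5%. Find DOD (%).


Complement of SOC: DOD = 100% - 45.5% = 54.5%

54.5%


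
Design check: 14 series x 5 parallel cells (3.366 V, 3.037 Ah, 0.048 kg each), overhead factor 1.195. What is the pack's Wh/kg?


Step 1: V_pack = 14 * 3.366 = 47.124 V
Step 2: C_pack = 5 * 3.037 = 15.185 Ah
Step 3: E_pack = V_pack * C_pack = 47.124 * 15.185 = 715.58 Wh
Step 4: m_pack = 14 * 5 * 0.048 * 1.195 = 4.0152 kg
Step 5: ED = E_pack / m_pack = 715.58 / 4.0152 = 178.2 Wh/kg

178.2 Wh/kg


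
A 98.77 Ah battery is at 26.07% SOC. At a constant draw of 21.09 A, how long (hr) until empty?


Step 1: remaining = SOC/100 * C_total = 26.07/100 * 98.77 = 25.749 Ah
Step 2: t = remaining / I = 25.749 / 21.09 = 1.221 hr

1.221 hr


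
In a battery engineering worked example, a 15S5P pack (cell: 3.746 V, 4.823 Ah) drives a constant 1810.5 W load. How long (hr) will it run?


Step 1: E_pack = Ns * V_cell * Np * C_cell = 15 * 3.746 * 5 * 4.823 = 1355 Wh
Step 2: t = E_pack / P = 1355 / 1810.5 = 0.7484 hr

0.7484 hr


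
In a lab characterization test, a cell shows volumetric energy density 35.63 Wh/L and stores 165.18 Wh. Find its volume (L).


V = E / ED = 165.18 / 35.63 = 4.636 L

4.636 L


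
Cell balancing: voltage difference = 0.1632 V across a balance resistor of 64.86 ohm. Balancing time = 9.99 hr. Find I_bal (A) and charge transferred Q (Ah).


First, Ohm's law: I_bal = 0.1632 V / 64.86 ohm = 0.0025162 A
Then Q = I * t = 0.0025162 A * 9.99 hr = 0.02514 Ah

I=0.0025162 A, Q=0.02514 Ah


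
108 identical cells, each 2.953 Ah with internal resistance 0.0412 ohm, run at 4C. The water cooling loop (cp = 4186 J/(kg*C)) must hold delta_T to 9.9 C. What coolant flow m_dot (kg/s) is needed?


Step 1: I = 4 * 2.953 = 11.812 A
Step 2: Q_cell = I^2 * R = 11.812^2 * 0.0412 = 5.7484 W
Step 3: Q_total = 108 * 5.7484 = 620.83 W
Step 4: m_dot = Q_total / (cp * dT) = 620.83 / (4186 * 9.9) = 0.01498 kg/s

0.01498 kg/s


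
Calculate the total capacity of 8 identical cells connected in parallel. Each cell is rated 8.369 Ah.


C_total = 8 * 8.369 = 66.952 Ah

66.952 Ah


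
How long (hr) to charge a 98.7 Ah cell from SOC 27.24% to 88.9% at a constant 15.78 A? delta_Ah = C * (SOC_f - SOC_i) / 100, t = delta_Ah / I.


Step 1: dSOC = 88.9% - 27.24% = 61.66%
Step 2: delta_Ah = 98.7 * 61.66 / 100 = 60.858 Ah
Step 3: t = 60.858 / 15.78 = 3.857 hr

3.857 hr


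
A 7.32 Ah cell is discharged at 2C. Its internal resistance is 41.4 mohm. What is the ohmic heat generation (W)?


Convert: R = 41.4 mohm = 0.0414 ohm
Step 1: I = C_rate * capacity = 2 * 7.32 = 14.64 A
Step 2: Q = I^2 * R = 14.64^2 * 0.0414 = 214.33 * 0.0414 = 8.873 W

8.873 W


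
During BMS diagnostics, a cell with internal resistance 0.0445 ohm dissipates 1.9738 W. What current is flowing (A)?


I = sqrt(Q / R) = sqrt(1.9738 / 0.0445) = sqrt(44.355) = 6.660 A

6.660 A


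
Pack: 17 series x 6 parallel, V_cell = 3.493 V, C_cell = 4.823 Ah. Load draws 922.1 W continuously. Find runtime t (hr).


Step 1: E_pack = Ns * V_cell * Np * C_cell = 17 * 3.493 * 6 * 4.823 = 1718.4 Wh
Step 2: t = E_pack / P = 1718.4 / 922.1 = 1.864 hr

1.864 hr


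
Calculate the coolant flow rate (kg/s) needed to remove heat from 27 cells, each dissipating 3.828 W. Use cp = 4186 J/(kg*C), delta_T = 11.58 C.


Q_total = 27 * 3.828 = 103.36 W
m_dot = Q_total / (cp * dT) = 103.36 / (4186 * 11.58) = 0.002132 kg/s

0.002132 kg/s


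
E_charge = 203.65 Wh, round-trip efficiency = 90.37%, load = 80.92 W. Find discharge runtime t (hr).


Step 1: E_discharge = eta/100 * E_charge = 90.37/100 * 203.65 = 184.04 Wh
Step 2: t = E_discharge / P = 184.04 / 80.92 = 2.274 hr

2.274 hr


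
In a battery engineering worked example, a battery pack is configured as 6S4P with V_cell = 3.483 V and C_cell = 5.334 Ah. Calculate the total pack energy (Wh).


V_pack = 6 * 3.483 = 20.898 V
C_pack = 4 * 5.334 = 21.336 Ah
E = V_pack * C_pack = 20.898 * 21.336 = 445.9 Wh

445.9 Wh


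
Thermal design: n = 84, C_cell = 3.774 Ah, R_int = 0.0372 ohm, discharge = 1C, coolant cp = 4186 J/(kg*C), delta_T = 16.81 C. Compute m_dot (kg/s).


Step 1: I = 1 * 3.774 = 3.774 A
Step 2: Q_cell = I^2 * R = 3.774^2 * 0.0372 = 0.52984 W
Step 3: Q_total = 84 * 0.52984 = 44.507 W
Step 4: m_dot = Q_total / (cp * dT) = 44.507 / (4186 * 16.81) = 6.325e-04 kg/s

6.325e-04 kg/s


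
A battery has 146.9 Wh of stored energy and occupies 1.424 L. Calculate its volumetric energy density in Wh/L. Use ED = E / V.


Volumetric ED = 146.9 Wh / 1.424 L = 103.2 Wh/L

103.2 Wh/L


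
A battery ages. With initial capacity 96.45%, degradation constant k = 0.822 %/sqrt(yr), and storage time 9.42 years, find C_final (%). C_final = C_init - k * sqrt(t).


sqrt(t) = sqrt(9.42) = 3.0692
C_final = 96.45 - 0.822 * 3.0692 = 93.93%

93.93%


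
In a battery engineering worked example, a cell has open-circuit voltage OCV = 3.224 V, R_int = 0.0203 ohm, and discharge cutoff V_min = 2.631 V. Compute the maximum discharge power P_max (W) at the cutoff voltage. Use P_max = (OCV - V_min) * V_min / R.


dV = OCV - V_min = 0.593 V (so I_max = dV / R)
P_max = dV * V_min / R = 0.593 * 2.631 / 0.0203 = 76.86 W

76.86 W


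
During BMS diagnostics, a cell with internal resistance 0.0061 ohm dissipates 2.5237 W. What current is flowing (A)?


I = sqrt(Q / R) = sqrt(2.5237 / 0.0061) = sqrt(413.72) = 20.34 A

20.34 A


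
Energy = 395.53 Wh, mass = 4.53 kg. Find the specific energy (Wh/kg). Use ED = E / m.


Specific energy = 395.53 Wh / 4.53 kg = 87.31 Wh/kg

87.31 Wh/kg


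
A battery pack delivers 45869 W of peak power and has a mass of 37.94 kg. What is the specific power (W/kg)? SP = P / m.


SP = P / m = 45869 / 37.94 = 1209 W/kg

1209 W/kg


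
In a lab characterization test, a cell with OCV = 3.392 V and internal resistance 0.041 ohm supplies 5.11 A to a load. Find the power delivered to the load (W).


Step 1: V_terminal = OCV - I*R = 3.392 - 5.11 * 0.041 = 3.1825 V
Step 2: P_out = V_terminal * I = 3.1825 * 5.11 = 16.26 W

16.26 W


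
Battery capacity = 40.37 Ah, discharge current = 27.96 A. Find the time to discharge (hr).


t = capacity / current = 40.37 / 27.96 = 1.444 hr

1.444 hr


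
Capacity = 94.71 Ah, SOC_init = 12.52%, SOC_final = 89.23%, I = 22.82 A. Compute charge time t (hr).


delta_Ah = 94.71 * (89.23 - 12.52) / 100 = 72.652 Ah
t = delta_Ah / I = 72.652 / 22.82 = 3.184 hr

3.184 hr


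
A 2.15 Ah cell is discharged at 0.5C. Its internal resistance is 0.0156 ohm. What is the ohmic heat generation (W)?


Step 1: I = C_rate * capacity = 0.5 * 2.15 = 1.075 A
Step 2: Q = I^2 * R = 1.075^2 * 0.0156 = 1.1556 * 0.0156 = 0.01803 W

0.01803 W


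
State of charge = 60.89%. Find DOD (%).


DOD = 100 - SOC = 100 - 60.89 = 39.11%

39.11%


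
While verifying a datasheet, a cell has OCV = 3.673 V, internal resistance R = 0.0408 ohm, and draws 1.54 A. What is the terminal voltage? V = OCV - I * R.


V = OCV - I*R = 3.673 - 1.54 * 0.0408 = 3.610 V

3.610 V


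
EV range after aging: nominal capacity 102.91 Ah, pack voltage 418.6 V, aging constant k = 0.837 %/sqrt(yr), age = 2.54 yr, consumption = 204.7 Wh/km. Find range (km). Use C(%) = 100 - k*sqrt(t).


Step 1: capacity retention = 100 - 0.837 * sqrt(2.54) = 100 - 0.837 * 1.5937 = 98.666%
Step 2: C_now = 102.91 * 98.666/100 = 101.54 Ah
Step 3: E_pack = V * C_now = 418.6 * 101.54 = 42505 Wh
Step 4: range = E_pack / consumption = 42505 / 204.7 = 207.6 km

207.6 km


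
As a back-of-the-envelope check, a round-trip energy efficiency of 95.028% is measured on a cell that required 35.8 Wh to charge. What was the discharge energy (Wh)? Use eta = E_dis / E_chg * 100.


E_dis = eta/100 * E_chg = 95.028/100 * 35.8 = 34.02 Wh

34.02 Wh


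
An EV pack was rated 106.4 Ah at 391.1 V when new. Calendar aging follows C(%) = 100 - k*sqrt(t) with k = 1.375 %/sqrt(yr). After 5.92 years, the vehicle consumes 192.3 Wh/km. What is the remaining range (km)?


Step 1: capacity retention = 100 - 1.375 * sqrt(5.92) = 100 - 1.375 * 2.4331 = 96.654%
Step 2: C_now = 106.4 * 96.654/100 = 102.84 Ah
Step 3: E_pack = V * C_now = 391.1 * 102.84 = 40221 Wh
Step 4: range = E_pack / consumption = 40221 / 192.3 = 209.2 km

209.2 km


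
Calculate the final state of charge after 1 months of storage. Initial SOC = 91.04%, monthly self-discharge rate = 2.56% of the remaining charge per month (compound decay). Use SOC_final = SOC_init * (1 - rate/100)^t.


decay = (1 - 2.56/100)^1 = 0.9744
SOC_final = 91.04 * 0.9744 = 88.71%

88.71%


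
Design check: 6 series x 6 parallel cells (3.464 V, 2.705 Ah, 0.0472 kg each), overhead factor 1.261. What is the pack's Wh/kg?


Step 1: V_pack = 6 * 3.464 = 20.784 V
Step 2: C_pack = 6 * 2.705 = 16.23 Ah
Step 3: E_pack = V_pack * C_pack = 20.784 * 16.23 = 337.32 Wh
Step 4: m_pack = 6 * 6 * 0.0472 * 1.261 = 2.1427 kg
Step 5: ED = E_pack / m_pack = 337.32 / 2.1427 = 157.4 Wh/kg

157.4 Wh/kg


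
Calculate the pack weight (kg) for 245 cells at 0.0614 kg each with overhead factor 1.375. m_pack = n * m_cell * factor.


Cell mass sum = 245 * 0.0614 = 15.043 kg
With overhead 1.375: m_pack = 15.043 * 1.375 = 20.68 kg

20.68 kg


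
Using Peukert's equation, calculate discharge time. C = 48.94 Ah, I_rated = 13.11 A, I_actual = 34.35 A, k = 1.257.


t_rated = C / I_rated = 48.94 / 13.11 = 3.733 hr
(I_rated/I)^k = (0.38166)^1.257 = 0.29797
t = t_rated * (I_rated/I)^k = 3.733 * 0.29797 = 1.112 hr

1.112 hr


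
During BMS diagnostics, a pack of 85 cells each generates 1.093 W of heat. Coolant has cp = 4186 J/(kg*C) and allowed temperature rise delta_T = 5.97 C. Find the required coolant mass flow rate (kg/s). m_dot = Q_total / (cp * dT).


Q_total = 85 * 1.093 = 92.905 W
m_dot = Q_total / (cp * dT) = 92.905 / (4186 * 5.97) = 0.003718 kg/s

0.003718 kg/s


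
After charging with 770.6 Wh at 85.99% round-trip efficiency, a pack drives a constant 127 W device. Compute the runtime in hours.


Step 1: E_discharge = eta/100 * E_charge = 85.99/100 * 770.6 = 662.64 Wh
Step 2: t = E_discharge / P = 662.64 / 127 = 5.218 hr

5.218 hr


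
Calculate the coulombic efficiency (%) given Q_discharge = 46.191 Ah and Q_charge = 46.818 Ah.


eta_c = Q_dis / Q_chg * 100 = 46.191 / 46.818 * 100 = 98.66%

98.66%


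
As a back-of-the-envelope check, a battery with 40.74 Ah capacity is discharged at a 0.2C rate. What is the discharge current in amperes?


I = C_rate * capacity = 0.2 * 40.74 = 8.148 A

8.148 A


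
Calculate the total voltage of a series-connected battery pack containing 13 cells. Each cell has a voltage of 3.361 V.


With 13 cells in series at 3.361 V each, V_pack = 43.693 V

43.693 V


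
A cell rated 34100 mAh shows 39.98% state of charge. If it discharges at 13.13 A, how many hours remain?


Convert: C_total = 34100 mAh = 34.1 Ah
Step 1: remaining = SOC/100 * C_total = 39.98/100 * 34.1 = 13.633 Ah
Step 2: t = remaining / I = 13.633 / 13.13 = 1.038 hr

1.038 hr


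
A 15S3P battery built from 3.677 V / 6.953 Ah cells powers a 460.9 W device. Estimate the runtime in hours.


Step 1: E_pack = Ns * V_cell * Np * C_cell = 15 * 3.677 * 3 * 6.953 = 1150.5 Wh
Step 2: t = E_pack / P = 1150.5 / 460.9 = 2.496 hr

2.496 hr


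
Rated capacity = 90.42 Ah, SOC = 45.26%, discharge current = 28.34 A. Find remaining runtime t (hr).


Step 1: remaining = SOC/100 * C_total = 45.26/100 * 90.42 = 40.924 Ah
Step 2: t = remaining / I = 40.924 / 28.34 = 1.444 hr

1.444 hr


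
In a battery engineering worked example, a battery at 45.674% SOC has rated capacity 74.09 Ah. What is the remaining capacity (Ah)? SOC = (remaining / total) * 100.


remaining = SOC / 100 * total = 45.674 / 100 * 74.09 = 33.84 Ah

33.84 Ah


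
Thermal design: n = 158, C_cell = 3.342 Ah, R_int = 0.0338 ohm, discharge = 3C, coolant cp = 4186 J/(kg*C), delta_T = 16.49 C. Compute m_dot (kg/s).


Step 1: I = 3 * 3.342 = 10.026 A
Step 2: Q_cell = I^2 * R = 10.026^2 * 0.0338 = 3.3976 W
Step 3: Q_total = 158 * 3.3976 = 536.82 W
Step 4: m_dot = Q_total / (cp * dT) = 536.82 / (4186 * 16.49) = 0.007777 kg/s

0.007777 kg/s


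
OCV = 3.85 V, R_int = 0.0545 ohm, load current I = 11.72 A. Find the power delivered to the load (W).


Step 1: V_terminal = OCV - I*R = 3.85 - 11.72 * 0.0545 = 3.2113 V
Step 2: P_out = V_terminal * I = 3.2113 * 11.72 = 37.64 W

37.64 W


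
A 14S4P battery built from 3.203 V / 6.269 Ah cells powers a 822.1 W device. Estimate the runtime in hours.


Step 1: E_pack = Ns * V_cell * Np * C_cell = 14 * 3.203 * 4 * 6.269 = 1124.5 Wh
Step 2: t = E_pack / P = 1124.5 / 822.1 = 1.368 hr

1.368 hr


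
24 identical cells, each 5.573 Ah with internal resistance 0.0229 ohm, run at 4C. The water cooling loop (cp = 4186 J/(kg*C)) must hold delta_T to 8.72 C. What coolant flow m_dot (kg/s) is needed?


Step 1: I = 4 * 5.573 = 22.292 A
Step 2: Q_cell = I^2 * R = 22.292^2 * 0.0229 = 11.38 W
Step 3: Q_total = 24 * 11.38 = 273.12 W
Step 4: m_dot = Q_total / (cp * dT) = 273.12 / (4186 * 8.72) = 0.007482 kg/s

0.007482 kg/s


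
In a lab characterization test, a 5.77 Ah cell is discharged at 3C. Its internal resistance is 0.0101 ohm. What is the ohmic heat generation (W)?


Step 1: I = C_rate * capacity = 3 * 5.77 = 17.31 A
Step 2: Q = I^2 * R = 17.31^2 * 0.0101 = 299.64 * 0.0101 = 3.026 W

3.026 W


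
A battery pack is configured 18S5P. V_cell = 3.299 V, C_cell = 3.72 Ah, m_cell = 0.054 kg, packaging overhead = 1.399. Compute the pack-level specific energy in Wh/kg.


Step 1: V_pack = 18 * 3.299 = 59.382 V
Step 2: C_pack = 5 * 3.72 = 18.6 Ah
Step 3: E_pack = V_pack * C_pack = 59.382 * 18.6 = 1104.5 Wh
Step 4: m_pack = 18 * 5 * 0.054 * 1.399 = 6.7991 kg
Step 5: ED = E_pack / m_pack = 1104.5 / 6.7991 = 162.4 Wh/kg

162.4 Wh/kg


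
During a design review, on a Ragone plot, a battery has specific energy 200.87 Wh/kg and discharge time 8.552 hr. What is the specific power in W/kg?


Specific power = 200.87 Wh/kg / 8.552 hr = 23.49 W/kg

23.49 W/kg


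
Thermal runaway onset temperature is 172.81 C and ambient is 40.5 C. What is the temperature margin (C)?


margin = T_onset - T_ambient = 172.81 - 40.5 = 132.31 C

132.31 C


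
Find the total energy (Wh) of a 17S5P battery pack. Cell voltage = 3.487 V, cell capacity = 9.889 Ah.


V_pack = 17 * 3.487 = 59.279 V
C_pack = 5 * 9.889 = 49.445 Ah
E = V_pack * C_pack = 59.279 * 49.445 = 2931 Wh

2931 Wh


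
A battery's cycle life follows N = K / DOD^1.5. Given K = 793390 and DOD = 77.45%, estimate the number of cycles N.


Step 1: DOD^1.5 = 77.45^1.5 = 681.6
Step 2: N = 793390 / 681.6 = 1164 cycles

1164 cycles


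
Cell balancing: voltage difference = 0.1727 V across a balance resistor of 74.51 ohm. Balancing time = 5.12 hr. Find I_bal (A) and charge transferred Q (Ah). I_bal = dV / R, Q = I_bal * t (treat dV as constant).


I_bal = dV / R = 0.1727 / 74.51 = 0.0023178 A
Q = I_bal * t = 0.0023178 * 5.12 = 0.01187 Ah

I=0.0023178 A, Q=0.01187 Ah


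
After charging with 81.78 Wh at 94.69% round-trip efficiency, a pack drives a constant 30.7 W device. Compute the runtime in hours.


Step 1: E_discharge = eta/100 * E_charge = 94.69/100 * 81.78 = 77.437 Wh
Step 2: t = E_discharge / P = 77.437 / 30.7 = 2.522 hr

2.522 hr


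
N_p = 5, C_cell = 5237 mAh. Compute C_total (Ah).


Convert: C_cell = 5237 mAh = 5.237 Ah
C_total = 5 * 5.237 = 26.185 Ah

26.185 Ah


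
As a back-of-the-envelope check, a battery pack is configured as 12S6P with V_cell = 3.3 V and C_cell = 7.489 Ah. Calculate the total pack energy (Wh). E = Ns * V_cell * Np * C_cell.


V_pack = 12 * 3.3 = 39.6 V
C_pack = 6 * 7.489 = 44.934 Ah
E = V_pack * C_pack = 39.6 * 44.934 = 1779 Wh

1779 Wh


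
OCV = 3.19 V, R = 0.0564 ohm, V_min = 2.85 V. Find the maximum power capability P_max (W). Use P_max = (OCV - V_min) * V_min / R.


dV = OCV - V_min = 0.34 V (so I_max = dV / R)
P_max = dV * V_min / R = 0.34 * 2.85 / 0.0564 = 17.18 W

17.18 W


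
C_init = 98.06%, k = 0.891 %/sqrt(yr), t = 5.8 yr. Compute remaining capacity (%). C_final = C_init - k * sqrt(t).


sqrt(t) = sqrt(5.8) = 2.4083
C_final = 98.06 - 0.891 * 2.4083 = 95.91%

95.91%


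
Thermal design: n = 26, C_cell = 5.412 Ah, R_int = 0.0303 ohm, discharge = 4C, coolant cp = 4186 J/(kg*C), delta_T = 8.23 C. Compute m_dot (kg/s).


Step 1: I = 4 * 5.412 = 21.648 A
Step 2: Q_cell = I^2 * R = 21.648^2 * 0.0303 = 14.2 W
Step 3: Q_total = 26 * 14.2 = 369.2 W
Step 4: m_dot = Q_total / (cp * dT) = 369.2 / (4186 * 8.23) = 0.01072 kg/s

0.01072 kg/s


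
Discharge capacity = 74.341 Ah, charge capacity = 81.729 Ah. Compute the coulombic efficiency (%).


Coulombic efficiency = 74.341/81.729 * 100% = 90.96%

90.96%


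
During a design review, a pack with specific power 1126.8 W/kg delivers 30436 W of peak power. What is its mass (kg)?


m = P / SP = 30436 / 1126.8 = 27.01 kg

27.01 kg


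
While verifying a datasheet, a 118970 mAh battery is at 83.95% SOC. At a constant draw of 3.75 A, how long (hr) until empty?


Convert: C_total = 118970 mAh = 118.97 Ah
Step 1: remaining = SOC/100 * C_total = 83.95/100 * 118.97 = 99.875 Ah
Step 2: t = remaining / I = 99.875 / 3.75 = 26.63 hr

26.63 hr


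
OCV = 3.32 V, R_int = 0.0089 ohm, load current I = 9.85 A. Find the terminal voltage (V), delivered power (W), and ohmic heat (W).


Step 1: V_terminal = OCV - I*R = 3.32 - 9.85 * 0.0089 = 3.2323 V
Step 2: P_out = V_terminal * I = 3.2323 * 9.85 = 31.84 W
Step 3: Q = I^2 * R = 9.85^2 * 0.0089 = 0.8635 W

V=3.2323 V, P=31.84 W, Q=0.8635 W


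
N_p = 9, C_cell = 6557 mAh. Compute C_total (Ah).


Convert: C_cell = 6557 mAh = 6.557 Ah
C_total = 9 * 6.557 = 59.013 Ah

59.013 Ah


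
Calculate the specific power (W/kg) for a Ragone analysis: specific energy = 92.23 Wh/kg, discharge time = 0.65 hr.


P_specific = E / t = 92.23 / 0.65 = 141.9 W/kg

141.9 W/kg


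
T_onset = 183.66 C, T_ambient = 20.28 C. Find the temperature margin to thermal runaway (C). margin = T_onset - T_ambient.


margin = T_onset - T_ambient = 183.66 - 20.28 = 163.38 C

163.38 C


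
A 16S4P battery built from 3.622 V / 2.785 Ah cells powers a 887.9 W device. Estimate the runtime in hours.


Step 1: E_pack = Ns * V_cell * Np * C_cell = 16 * 3.622 * 4 * 2.785 = 645.59 Wh
Step 2: t = E_pack / P = 645.59 / 887.9 = 0.7271 hr

0.7271 hr


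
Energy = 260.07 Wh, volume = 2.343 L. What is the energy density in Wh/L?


ED = E / V = 260.07 / 2.343 = 111.0 Wh/L

111.0 Wh/L


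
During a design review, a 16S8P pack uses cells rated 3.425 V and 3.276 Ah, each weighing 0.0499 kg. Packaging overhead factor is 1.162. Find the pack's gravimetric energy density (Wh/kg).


Step 1: V_pack = 16 * 3.425 = 54.8 V
Step 2: C_pack = 8 * 3.276 = 26.208 Ah
Step 3: E_pack = V_pack * C_pack = 54.8 * 26.208 = 1436.2 Wh
Step 4: m_pack = 16 * 8 * 0.0499 * 1.162 = 7.4219 kg
Step 5: ED = E_pack / m_pack = 1436.2 / 7.4219 = 193.5 Wh/kg

193.5 Wh/kg


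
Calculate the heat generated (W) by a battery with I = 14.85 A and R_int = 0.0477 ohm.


I^2 = 220.52
Q = 220.52 * 0.0477 = 10.52 W

10.52 W


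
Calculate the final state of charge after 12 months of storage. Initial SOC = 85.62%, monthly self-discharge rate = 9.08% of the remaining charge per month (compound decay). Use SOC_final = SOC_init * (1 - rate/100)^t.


Monthly retention factor = 1 - 9.08/100 = 0.9092
Over 12 months: factor^12 = 0.31909
SOC_final = 85.62 * 0.31909 = 27.32%

27.32%


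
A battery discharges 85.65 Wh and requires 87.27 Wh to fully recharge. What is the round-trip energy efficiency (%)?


Round-trip efficiency = 85.65/87.27 * 100% = 98.14%

98.14%


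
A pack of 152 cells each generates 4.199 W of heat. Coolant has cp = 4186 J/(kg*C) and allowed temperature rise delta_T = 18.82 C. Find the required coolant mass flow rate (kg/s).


Q_total = 152 * 4.199 = 638.25 W
m_dot = Q_total / (cp * dT) = 638.25 / (4186 * 18.82) = 0.008102 kg/s

0.008102 kg/s


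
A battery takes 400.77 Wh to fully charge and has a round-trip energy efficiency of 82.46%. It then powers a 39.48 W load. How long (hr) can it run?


Step 1: E_discharge = eta/100 * E_charge = 82.46/100 * 400.77 = 330.47 Wh
Step 2: t = E_discharge / P = 330.47 / 39.48 = 8.371 hr

8.371 hr


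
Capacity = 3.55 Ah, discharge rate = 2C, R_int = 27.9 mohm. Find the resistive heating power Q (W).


Convert: R = 27.9 mohm = 0.0279 ohm
Step 1: I = C_rate * capacity = 2 * 3.55 = 7.1 A
Step 2: Q = I^2 * R = 7.1^2 * 0.0279 = 50.41 * 0.0279 = 1.406 W

1.406 W


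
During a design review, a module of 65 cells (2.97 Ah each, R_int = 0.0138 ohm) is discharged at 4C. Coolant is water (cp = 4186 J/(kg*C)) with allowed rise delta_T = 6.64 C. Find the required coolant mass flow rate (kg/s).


Step 1: I = 4 * 2.97 = 11.88 A
Step 2: Q_cell = I^2 * R = 11.88^2 * 0.0138 = 1.9477 W
Step 3: Q_total = 65 * 1.9477 = 126.6 W
Step 4: m_dot = Q_total / (cp * dT) = 126.6 / (4186 * 6.64) = 0.004555 kg/s

0.004555 kg/s


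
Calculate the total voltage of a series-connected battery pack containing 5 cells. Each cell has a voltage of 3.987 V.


Series voltages add: 5 * 3.987 V = 19.935 V

19.935 V


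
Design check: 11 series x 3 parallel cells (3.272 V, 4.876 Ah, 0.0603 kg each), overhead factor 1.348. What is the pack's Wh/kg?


Step 1: V_pack = 11 * 3.272 = 35.992 V
Step 2: C_pack = 3 * 4.876 = 14.628 Ah
Step 3: E_pack = V_pack * C_pack = 35.992 * 14.628 = 526.49 Wh
Step 4: m_pack = 11 * 3 * 0.0603 * 1.348 = 2.6824 kg
Step 5: ED = E_pack / m_pack = 526.49 / 2.6824 = 196.3 Wh/kg

196.3 Wh/kg


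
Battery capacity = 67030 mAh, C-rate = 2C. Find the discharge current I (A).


Convert: capacity = 67030 mAh = 67.03 Ah
At 2C: I = 2 * 67.03 Ah = 134.06 A

134.06 A


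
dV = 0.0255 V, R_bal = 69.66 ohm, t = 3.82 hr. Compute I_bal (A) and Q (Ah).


I_bal = dV / R = 0.0255 / 69.66 = 3.6606e-04 A
Q = I_bal * t = 3.6606e-04 * 3.82 = 0.001398 Ah

I=3.6606e-04 A, Q=0.001398 Ah


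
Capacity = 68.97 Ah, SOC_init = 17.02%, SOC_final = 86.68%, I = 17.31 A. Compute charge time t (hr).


delta_Ah = 68.97 * (86.68 - 17.02) / 100 = 48.045 Ah
t = delta_Ah / I = 48.045 / 17.31 = 2.776 hr

2.776 hr


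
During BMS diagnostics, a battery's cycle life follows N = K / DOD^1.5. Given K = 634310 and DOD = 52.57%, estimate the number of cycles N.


Step 1: DOD^1.5 = 52.57^1.5 = 381.16
Step 2: N = 634310 / 381.16 = 1664 cycles

1664 cycles


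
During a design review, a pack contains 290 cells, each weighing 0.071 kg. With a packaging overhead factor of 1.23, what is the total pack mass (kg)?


Cell mass sum = 290 * 0.071 = 20.59 kg
With overhead 1.23: m_pack = 20.59 * 1.23 = 25.33 kg

25.33 kg


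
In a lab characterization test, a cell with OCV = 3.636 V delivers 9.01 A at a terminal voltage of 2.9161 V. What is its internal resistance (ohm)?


R = (OCV - V) / I = (3.636 - 2.9161) / 9.01 = 0.07990 ohm

0.07990 ohm


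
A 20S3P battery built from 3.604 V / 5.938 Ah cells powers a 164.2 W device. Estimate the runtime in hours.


Step 1: E_pack = Ns * V_cell * Np * C_cell = 20 * 3.604 * 3 * 5.938 = 1284 Wh
Step 2: t = E_pack / P = 1284 / 164.2 = 7.820 hr

7.820 hr


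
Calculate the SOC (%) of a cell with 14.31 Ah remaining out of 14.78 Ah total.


SOC = (remaining / total) * 100 = (14.31 / 14.78) * 100 = 96.82%

96.82%


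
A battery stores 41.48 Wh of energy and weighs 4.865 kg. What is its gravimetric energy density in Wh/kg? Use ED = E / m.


Specific energy = 41.48 Wh / 4.865 kg = 8.526 Wh/kg

8.526 Wh/kg


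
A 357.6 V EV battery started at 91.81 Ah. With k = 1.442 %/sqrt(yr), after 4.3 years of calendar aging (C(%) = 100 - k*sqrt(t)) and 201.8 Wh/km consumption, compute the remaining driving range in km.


Step 1: capacity retention = 100 - 1.442 * sqrt(4.3) = 100 - 1.442 * 2.0736 = 97.01%
Step 2: C_now = 91.81 * 97.01/100 = 89.065 Ah
Step 3: E_pack = V * C_now = 357.6 * 89.065 = 31850 Wh
Step 4: range = E_pack / consumption = 31850 / 201.8 = 157.8 km

157.8 km


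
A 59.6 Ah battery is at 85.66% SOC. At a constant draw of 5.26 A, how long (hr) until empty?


Step 1: remaining = SOC/100 * C_total = 85.66/100 * 59.6 = 51.053 Ah
Step 2: t = remaining / I = 51.053 / 5.26 = 9.706 hr

9.706 hr


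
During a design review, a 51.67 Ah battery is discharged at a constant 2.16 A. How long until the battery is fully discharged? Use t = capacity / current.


t = capacity / current = 51.67 / 2.16 = 23.92 hr

23.92 hr


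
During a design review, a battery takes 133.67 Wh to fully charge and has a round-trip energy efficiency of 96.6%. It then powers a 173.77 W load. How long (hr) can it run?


Step 1: E_discharge = eta/100 * E_charge = 96.6/100 * 133.67 = 129.13 Wh
Step 2: t = E_discharge / P = 129.13 / 173.77 = 0.7431 hr

0.7431 hr


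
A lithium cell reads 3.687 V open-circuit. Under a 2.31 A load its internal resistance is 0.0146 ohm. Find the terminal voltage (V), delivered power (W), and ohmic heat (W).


Step 1: V_terminal = OCV - I*R = 3.687 - 2.31 * 0.0146 = 3.6533 V
Step 2: P_out = V_terminal * I = 3.6533 * 2.31 = 8.439 W
Step 3: Q = I^2 * R = 2.31^2 * 0.0146 = 0.07791 W

V=3.6533 V, P=8.439 W, Q=0.07791 W


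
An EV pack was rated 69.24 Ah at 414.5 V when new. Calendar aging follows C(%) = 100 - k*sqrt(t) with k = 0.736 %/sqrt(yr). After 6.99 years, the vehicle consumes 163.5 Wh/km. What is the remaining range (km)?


Step 1: capacity retention = 100 - 0.736 * sqrt(6.99) = 100 - 0.736 * 2.6439 = 98.054%
Step 2: C_now = 69.24 * 98.054/100 = 67.893 Ah
Step 3: E_pack = V * C_now = 414.5 * 67.893 = 28142 Wh
Step 4: range = E_pack / consumption = 28142 / 163.5 = 172.1 km

172.1 km


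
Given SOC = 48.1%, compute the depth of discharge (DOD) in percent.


Complement of SOC: DOD = 100% - 48.1% = 51.9%

51.9%


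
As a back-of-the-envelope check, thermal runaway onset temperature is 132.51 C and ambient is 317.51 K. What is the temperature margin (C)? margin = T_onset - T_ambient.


Convert: T_ambient = 317.51 K = 44.36 C
margin = 132.51 - 44.36 = 88.15 C

88.15 C


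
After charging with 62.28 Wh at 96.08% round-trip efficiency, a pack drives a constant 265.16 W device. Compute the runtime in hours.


Step 1: E_discharge = eta/100 * E_charge = 96.08/100 * 62.28 = 59.839 Wh
Step 2: t = E_discharge / P = 59.839 / 265.16 = 0.2257 hr

0.2257 hr


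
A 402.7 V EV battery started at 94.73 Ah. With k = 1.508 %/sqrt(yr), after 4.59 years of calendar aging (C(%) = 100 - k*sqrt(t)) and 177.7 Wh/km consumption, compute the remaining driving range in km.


Step 1: capacity retention = 100 - 1.508 * sqrt(4.59) = 100 - 1.508 * 2.1424 = 96.769%
Step 2: C_now = 94.73 * 96.769/100 = 91.669 Ah
Step 3: E_pack = V * C_now = 402.7 * 91.669 = 36915 Wh
Step 4: range = E_pack / consumption = 36915 / 177.7 = 207.7 km

207.7 km


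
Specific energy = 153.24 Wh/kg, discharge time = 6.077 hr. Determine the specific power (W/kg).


P_specific = E / t = 153.24 / 6.077 = 25.22 W/kg

25.22 W/kg


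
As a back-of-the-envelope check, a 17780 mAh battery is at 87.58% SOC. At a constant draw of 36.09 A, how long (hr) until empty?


Convert: C_total = 17780 mAh = 17.78 Ah
Step 1: remaining = SOC/100 * C_total = 87.58/100 * 17.78 = 15.572 Ah
Step 2: t = remaining / I = 15.572 / 36.09 = 0.4315 hr

0.4315 hr


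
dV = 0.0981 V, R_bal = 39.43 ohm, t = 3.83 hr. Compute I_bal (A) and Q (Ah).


I_bal = dV / R = 0.0981 / 39.43 = 0.002488 A
Q = I_bal * t = 0.002488 * 3.83 = 0.009529 Ah

I=0.002488 A, Q=0.009529 Ah


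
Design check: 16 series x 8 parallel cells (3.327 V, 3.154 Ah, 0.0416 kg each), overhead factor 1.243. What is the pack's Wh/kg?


Step 1: V_pack = 16 * 3.327 = 53.232 V
Step 2: C_pack = 8 * 3.154 = 25.232 Ah
Step 3: E_pack = V_pack * C_pack = 53.232 * 25.232 = 1343.1 Wh
Step 4: m_pack = 16 * 8 * 0.0416 * 1.243 = 6.6187 kg
Step 5: ED = E_pack / m_pack = 1343.1 / 6.6187 = 202.9 Wh/kg

202.9 Wh/kg


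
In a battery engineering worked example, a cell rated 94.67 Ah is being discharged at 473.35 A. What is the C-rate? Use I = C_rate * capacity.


C_rate = I / capacity = 473.35 / 94.67 = 5C

5C


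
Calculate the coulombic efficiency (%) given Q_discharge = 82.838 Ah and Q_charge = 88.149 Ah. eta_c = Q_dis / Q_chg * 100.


Coulombic efficiency = 82.838/88.149 * 100% = 93.97%

93.97%


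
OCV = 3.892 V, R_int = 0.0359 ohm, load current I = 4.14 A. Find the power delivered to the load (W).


Step 1: V_terminal = OCV - I*R = 3.892 - 4.14 * 0.0359 = 3.7434 V
Step 2: P_out = V_terminal * I = 3.7434 * 4.14 = 15.50 W

15.50 W


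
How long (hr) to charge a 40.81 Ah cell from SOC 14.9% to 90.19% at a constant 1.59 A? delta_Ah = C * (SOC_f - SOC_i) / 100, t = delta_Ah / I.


Step 1: dSOC = 90.19% - 14.9% = 75.29%
Step 2: delta_Ah = 40.81 * 75.29 / 100 = 30.726 Ah
Step 3: t = 30.726 / 1.59 = 19.32 hr

19.32 hr


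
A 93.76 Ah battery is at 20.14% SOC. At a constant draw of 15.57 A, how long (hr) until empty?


Step 1: remaining = SOC/100 * C_total = 20.14/100 * 93.76 = 18.883 Ah
Step 2: t = remaining / I = 18.883 / 15.57 = 1.213 hr

1.213 hr


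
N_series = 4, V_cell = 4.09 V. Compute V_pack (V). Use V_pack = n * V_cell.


V_pack = n * V_cell = 4 * 4.09 = 16.36 V

16.36 V


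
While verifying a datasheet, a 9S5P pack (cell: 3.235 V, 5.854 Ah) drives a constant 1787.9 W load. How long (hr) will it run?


Step 1: E_pack = Ns * V_cell * Np * C_cell = 9 * 3.235 * 5 * 5.854 = 852.2 Wh
Step 2: t = E_pack / P = 852.2 / 1787.9 = 0.4766 hr

0.4766 hr


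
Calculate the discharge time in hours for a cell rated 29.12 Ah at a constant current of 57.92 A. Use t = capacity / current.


Runtime = 29.12 Ah / 57.92 A = 0.5028 hr

0.5028 hr


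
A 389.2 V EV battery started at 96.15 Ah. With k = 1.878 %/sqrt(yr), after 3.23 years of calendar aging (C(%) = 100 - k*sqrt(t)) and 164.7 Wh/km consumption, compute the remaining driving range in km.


Step 1: capacity retention = 100 - 1.878 * sqrt(3.23) = 100 - 1.878 * 1.7972 = 96.625%
Step 2: C_now = 96.15 * 96.625/100 = 92.905 Ah
Step 3: E_pack = V * C_now = 389.2 * 92.905 = 36159 Wh
Step 4: range = E_pack / consumption = 36159 / 164.7 = 219.5 km

219.5 km
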